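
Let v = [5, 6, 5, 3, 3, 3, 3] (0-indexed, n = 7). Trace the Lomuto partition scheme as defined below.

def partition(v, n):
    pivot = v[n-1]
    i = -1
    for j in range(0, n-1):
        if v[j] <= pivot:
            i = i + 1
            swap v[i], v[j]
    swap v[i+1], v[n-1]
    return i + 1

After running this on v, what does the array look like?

[3, 3, 3, 3, 6, 5, 5]

pivot = v[6] = 3; i = -1
j=0: v[0]=5 > 3 → no swap
j=1: v[1]=6 > 3 → no swap
j=2: v[2]=5 > 3 → no swap
j=3: v[3]=3 ≤ 3 → i=0, swap v[0],v[3] → [3, 6, 5, 5, 3, 3, 3]
j=4: v[4]=3 ≤ 3 → i=1, swap v[1],v[4] → [3, 3, 5, 5, 6, 3, 3]
j=5: v[5]=3 ≤ 3 → i=2, swap v[2],v[5] → [3, 3, 3, 5, 6, 5, 3]
final swap v[3],v[6] → [3, 3, 3, 3, 6, 5, 5]; return 3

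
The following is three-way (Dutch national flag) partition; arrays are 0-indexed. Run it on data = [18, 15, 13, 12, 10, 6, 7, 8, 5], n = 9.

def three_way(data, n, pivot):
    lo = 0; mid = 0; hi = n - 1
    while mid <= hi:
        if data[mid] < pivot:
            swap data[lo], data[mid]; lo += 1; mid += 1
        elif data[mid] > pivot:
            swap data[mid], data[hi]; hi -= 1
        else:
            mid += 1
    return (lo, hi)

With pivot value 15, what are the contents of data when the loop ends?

pivot = 15; lo=0, mid=0, hi=8
data[mid]=18>15: swap data[0],data[8]; hi=7 → [5, 15, 13, 12, 10, 6, 7, 8, 18]
data[mid]=5<15: swap data[0],data[0]; lo=1,mid=1 → [5, 15, 13, 12, 10, 6, 7, 8, 18]
data[mid]=15=15: mid=2
data[mid]=13<15: swap data[1],data[2]; lo=2,mid=3 → [5, 13, 15, 12, 10, 6, 7, 8, 18]
data[mid]=12<15: swap data[2],data[3]; lo=3,mid=4 → [5, 13, 12, 15, 10, 6, 7, 8, 18]
data[mid]=10<15: swap data[3],data[4]; lo=4,mid=5 → [5, 13, 12, 10, 15, 6, 7, 8, 18]
data[mid]=6<15: swap data[4],data[5]; lo=5,mid=6 → [5, 13, 12, 10, 6, 15, 7, 8, 18]
data[mid]=7<15: swap data[5],data[6]; lo=6,mid=7 → [5, 13, 12, 10, 6, 7, 15, 8, 18]
data[mid]=8<15: swap data[6],data[7]; lo=7,mid=8 → [5, 13, 12, 10, 6, 7, 8, 15, 18]
end: lo=7, hi=7; data = [5, 13, 12, 10, 6, 7, 8, 15, 18]

[5, 13, 12, 10, 6, 7, 8, 15, 18]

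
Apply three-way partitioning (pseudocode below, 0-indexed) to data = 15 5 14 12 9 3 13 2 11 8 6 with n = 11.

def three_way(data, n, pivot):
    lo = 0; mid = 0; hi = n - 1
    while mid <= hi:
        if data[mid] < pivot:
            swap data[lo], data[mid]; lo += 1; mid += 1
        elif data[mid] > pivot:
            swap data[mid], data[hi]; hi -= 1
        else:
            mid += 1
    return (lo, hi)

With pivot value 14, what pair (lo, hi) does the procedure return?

(9, 9)

lo=0 mid=0 hi=10
15>14: swap(0,10), hi=9 ⇒ 6 5 14 12 9 3 13 2 11 8 15
6<14: swap(0,0), lo=1 mid=1 ⇒ 6 5 14 12 9 3 13 2 11 8 15
5<14: swap(1,1), lo=2 mid=2 ⇒ 6 5 14 12 9 3 13 2 11 8 15
14=14: mid=3
12<14: swap(2,3), lo=3 mid=4 ⇒ 6 5 12 14 9 3 13 2 11 8 15
9<14: swap(3,4), lo=4 mid=5 ⇒ 6 5 12 9 14 3 13 2 11 8 15
3<14: swap(4,5), lo=5 mid=6 ⇒ 6 5 12 9 3 14 13 2 11 8 15
13<14: swap(5,6), lo=6 mid=7 ⇒ 6 5 12 9 3 13 14 2 11 8 15
2<14: swap(6,7), lo=7 mid=8 ⇒ 6 5 12 9 3 13 2 14 11 8 15
11<14: swap(7,8), lo=8 mid=9 ⇒ 6 5 12 9 3 13 2 11 14 8 15
8<14: swap(8,9), lo=9 mid=10 ⇒ 6 5 12 9 3 13 2 11 8 14 15
done. lo=9 hi=9; data=6 5 12 9 3 13 2 11 8 14 15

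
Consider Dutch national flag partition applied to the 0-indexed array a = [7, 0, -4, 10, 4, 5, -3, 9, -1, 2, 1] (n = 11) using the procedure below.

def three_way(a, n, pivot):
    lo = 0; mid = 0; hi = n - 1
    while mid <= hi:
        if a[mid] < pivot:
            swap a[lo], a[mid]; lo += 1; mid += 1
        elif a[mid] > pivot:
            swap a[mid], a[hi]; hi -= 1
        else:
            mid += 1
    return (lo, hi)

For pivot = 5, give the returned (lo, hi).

(7, 7)

lo=0 mid=0 hi=10
7>5: swap(0,10), hi=9 ⇒ [1, 0, -4, 10, 4, 5, -3, 9, -1, 2, 7]
1<5: swap(0,0), lo=1 mid=1 ⇒ [1, 0, -4, 10, 4, 5, -3, 9, -1, 2, 7]
0<5: swap(1,1), lo=2 mid=2 ⇒ [1, 0, -4, 10, 4, 5, -3, 9, -1, 2, 7]
-4<5: swap(2,2), lo=3 mid=3 ⇒ [1, 0, -4, 10, 4, 5, -3, 9, -1, 2, 7]
10>5: swap(3,9), hi=8 ⇒ [1, 0, -4, 2, 4, 5, -3, 9, -1, 10, 7]
2<5: swap(3,3), lo=4 mid=4 ⇒ [1, 0, -4, 2, 4, 5, -3, 9, -1, 10, 7]
4<5: swap(4,4), lo=5 mid=5 ⇒ [1, 0, -4, 2, 4, 5, -3, 9, -1, 10, 7]
5=5: mid=6
-3<5: swap(5,6), lo=6 mid=7 ⇒ [1, 0, -4, 2, 4, -3, 5, 9, -1, 10, 7]
9>5: swap(7,8), hi=7 ⇒ [1, 0, -4, 2, 4, -3, 5, -1, 9, 10, 7]
-1<5: swap(6,7), lo=7 mid=8 ⇒ [1, 0, -4, 2, 4, -3, -1, 5, 9, 10, 7]
done. lo=7 hi=7; a=[1, 0, -4, 2, 4, -3, -1, 5, 9, 10, 7]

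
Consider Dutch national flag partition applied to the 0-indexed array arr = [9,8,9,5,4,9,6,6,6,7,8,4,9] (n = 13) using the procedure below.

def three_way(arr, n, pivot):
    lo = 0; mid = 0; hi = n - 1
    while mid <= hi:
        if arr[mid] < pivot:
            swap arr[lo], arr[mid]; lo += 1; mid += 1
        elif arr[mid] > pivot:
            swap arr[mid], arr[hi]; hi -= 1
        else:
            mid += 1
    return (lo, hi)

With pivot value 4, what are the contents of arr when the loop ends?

lo=0 mid=0 hi=12
9>4: swap(0,12), hi=11 ⇒ [9,8,9,5,4,9,6,6,6,7,8,4,9]
9>4: swap(0,11), hi=10 ⇒ [4,8,9,5,4,9,6,6,6,7,8,9,9]
4=4: mid=1
8>4: swap(1,10), hi=9 ⇒ [4,8,9,5,4,9,6,6,6,7,8,9,9]
8>4: swap(1,9), hi=8 ⇒ [4,7,9,5,4,9,6,6,6,8,8,9,9]
7>4: swap(1,8), hi=7 ⇒ [4,6,9,5,4,9,6,6,7,8,8,9,9]
6>4: swap(1,7), hi=6 ⇒ [4,6,9,5,4,9,6,6,7,8,8,9,9]
6>4: swap(1,6), hi=5 ⇒ [4,6,9,5,4,9,6,6,7,8,8,9,9]
6>4: swap(1,5), hi=4 ⇒ [4,9,9,5,4,6,6,6,7,8,8,9,9]
9>4: swap(1,4), hi=3 ⇒ [4,4,9,5,9,6,6,6,7,8,8,9,9]
4=4: mid=2
9>4: swap(2,3), hi=2 ⇒ [4,4,5,9,9,6,6,6,7,8,8,9,9]
5>4: swap(2,2), hi=1 ⇒ [4,4,5,9,9,6,6,6,7,8,8,9,9]
done. lo=0 hi=1; arr=[4,4,5,9,9,6,6,6,7,8,8,9,9]

[4,4,5,9,9,6,6,6,7,8,8,9,9]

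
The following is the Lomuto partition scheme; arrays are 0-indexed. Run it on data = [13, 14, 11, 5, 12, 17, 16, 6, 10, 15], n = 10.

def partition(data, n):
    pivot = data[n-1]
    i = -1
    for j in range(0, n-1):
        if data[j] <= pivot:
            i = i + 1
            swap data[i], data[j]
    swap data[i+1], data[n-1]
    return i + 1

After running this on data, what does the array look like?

pivot = data[9] = 15; i = -1
j=0: data[0]=13 ≤ 15 → i=0, swap data[0],data[0] (no change) → [13, 14, 11, 5, 12, 17, 16, 6, 10, 15]
j=1: data[1]=14 ≤ 15 → i=1, swap data[1],data[1] (no change) → [13, 14, 11, 5, 12, 17, 16, 6, 10, 15]
j=2: data[2]=11 ≤ 15 → i=2, swap data[2],data[2] (no change) → [13, 14, 11, 5, 12, 17, 16, 6, 10, 15]
j=3: data[3]=5 ≤ 15 → i=3, swap data[3],data[3] (no change) → [13, 14, 11, 5, 12, 17, 16, 6, 10, 15]
j=4: data[4]=12 ≤ 15 → i=4, swap data[4],data[4] (no change) → [13, 14, 11, 5, 12, 17, 16, 6, 10, 15]
j=5: data[5]=17 > 15 → no swap
j=6: data[6]=16 > 15 → no swap
j=7: data[7]=6 ≤ 15 → i=5, swap data[5],data[7] → [13, 14, 11, 5, 12, 6, 16, 17, 10, 15]
j=8: data[8]=10 ≤ 15 → i=6, swap data[6],data[8] → [13, 14, 11, 5, 12, 6, 10, 17, 16, 15]
final swap data[7],data[9] → [13, 14, 11, 5, 12, 6, 10, 15, 16, 17]; return 7

[13, 14, 11, 5, 12, 6, 10, 15, 16, 17]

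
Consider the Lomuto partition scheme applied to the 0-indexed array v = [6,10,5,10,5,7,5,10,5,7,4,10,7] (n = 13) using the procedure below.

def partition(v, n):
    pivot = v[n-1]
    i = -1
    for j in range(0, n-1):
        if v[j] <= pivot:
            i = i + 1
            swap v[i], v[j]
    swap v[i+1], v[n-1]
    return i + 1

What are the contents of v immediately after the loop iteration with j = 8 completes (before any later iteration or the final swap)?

pivot=7, i=-1
j=0: 6≤7, i=0, swap(0,0) ⇒ [6,10,5,10,5,7,5,10,5,7,4,10,7]
j=1: 10>7, skip
j=2: 5≤7, i=1, swap(1,2) ⇒ [6,5,10,10,5,7,5,10,5,7,4,10,7]
j=3: 10>7, skip
j=4: 5≤7, i=2, swap(2,4) ⇒ [6,5,5,10,10,7,5,10,5,7,4,10,7]
j=5: 7≤7, i=3, swap(3,5) ⇒ [6,5,5,7,10,10,5,10,5,7,4,10,7]
j=6: 5≤7, i=4, swap(4,6) ⇒ [6,5,5,7,5,10,10,10,5,7,4,10,7]
j=7: 10>7, skip
j=8: 5≤7, i=5, swap(5,8) ⇒ [6,5,5,7,5,5,10,10,10,7,4,10,7]
(after j=8) v = [6,5,5,7,5,5,10,10,10,7,4,10,7]

[6,5,5,7,5,5,10,10,10,7,4,10,7]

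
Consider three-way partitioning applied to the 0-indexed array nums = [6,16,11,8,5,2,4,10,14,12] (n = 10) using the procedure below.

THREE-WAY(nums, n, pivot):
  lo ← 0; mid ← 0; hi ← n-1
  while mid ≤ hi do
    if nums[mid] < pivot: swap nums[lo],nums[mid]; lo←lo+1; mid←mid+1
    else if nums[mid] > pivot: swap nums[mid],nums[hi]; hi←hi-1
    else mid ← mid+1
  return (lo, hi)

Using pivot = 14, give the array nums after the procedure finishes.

[6,12,11,8,5,2,4,10,14,16]

pivot = 14; lo=0, mid=0, hi=9
nums[mid]=6<14: swap nums[0],nums[0]; lo=1,mid=1 → [6,16,11,8,5,2,4,10,14,12]
nums[mid]=16>14: swap nums[1],nums[9]; hi=8 → [6,12,11,8,5,2,4,10,14,16]
nums[mid]=12<14: swap nums[1],nums[1]; lo=2,mid=2 → [6,12,11,8,5,2,4,10,14,16]
nums[mid]=11<14: swap nums[2],nums[2]; lo=3,mid=3 → [6,12,11,8,5,2,4,10,14,16]
nums[mid]=8<14: swap nums[3],nums[3]; lo=4,mid=4 → [6,12,11,8,5,2,4,10,14,16]
nums[mid]=5<14: swap nums[4],nums[4]; lo=5,mid=5 → [6,12,11,8,5,2,4,10,14,16]
nums[mid]=2<14: swap nums[5],nums[5]; lo=6,mid=6 → [6,12,11,8,5,2,4,10,14,16]
nums[mid]=4<14: swap nums[6],nums[6]; lo=7,mid=7 → [6,12,11,8,5,2,4,10,14,16]
nums[mid]=10<14: swap nums[7],nums[7]; lo=8,mid=8 → [6,12,11,8,5,2,4,10,14,16]
nums[mid]=14=14: mid=9
end: lo=8, hi=8; nums = [6,12,11,8,5,2,4,10,14,16]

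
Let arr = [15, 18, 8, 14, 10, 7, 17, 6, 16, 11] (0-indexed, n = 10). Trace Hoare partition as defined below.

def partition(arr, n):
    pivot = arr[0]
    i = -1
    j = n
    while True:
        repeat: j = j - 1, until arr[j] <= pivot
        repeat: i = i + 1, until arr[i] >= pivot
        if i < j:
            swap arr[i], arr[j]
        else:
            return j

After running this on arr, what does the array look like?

[11, 6, 8, 14, 10, 7, 17, 18, 16, 15]

pivot = arr[0] = 15; i = -1, j = 10
j→9 (arr[9]=11≤15), i→0 (arr[0]=15≥15); i<j, swap → [11, 18, 8, 14, 10, 7, 17, 6, 16, 15]
j→7 (arr[7]=6≤15), i→1 (arr[1]=18≥15); i<j, swap → [11, 6, 8, 14, 10, 7, 17, 18, 16, 15]
j→5, i→6; i≥j, return j=5. arr = [11, 6, 8, 14, 10, 7, 17, 18, 16, 15]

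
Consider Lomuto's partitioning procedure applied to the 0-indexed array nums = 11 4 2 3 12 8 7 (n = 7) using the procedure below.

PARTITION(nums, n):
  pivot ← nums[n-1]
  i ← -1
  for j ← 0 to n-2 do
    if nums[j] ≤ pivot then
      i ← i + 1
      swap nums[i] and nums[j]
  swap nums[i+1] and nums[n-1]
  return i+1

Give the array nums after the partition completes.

4 2 3 7 12 8 11

pivot=7, i=-1
j=0: 11>7, skip
j=1: 4≤7, i=0, swap(0,1) ⇒ 4 11 2 3 12 8 7
j=2: 2≤7, i=1, swap(1,2) ⇒ 4 2 11 3 12 8 7
j=3: 3≤7, i=2, swap(2,3) ⇒ 4 2 3 11 12 8 7
j=4: 12>7, skip
j=5: 8>7, skip
swap(3,6) ⇒ 4 2 3 7 12 8 11; return 3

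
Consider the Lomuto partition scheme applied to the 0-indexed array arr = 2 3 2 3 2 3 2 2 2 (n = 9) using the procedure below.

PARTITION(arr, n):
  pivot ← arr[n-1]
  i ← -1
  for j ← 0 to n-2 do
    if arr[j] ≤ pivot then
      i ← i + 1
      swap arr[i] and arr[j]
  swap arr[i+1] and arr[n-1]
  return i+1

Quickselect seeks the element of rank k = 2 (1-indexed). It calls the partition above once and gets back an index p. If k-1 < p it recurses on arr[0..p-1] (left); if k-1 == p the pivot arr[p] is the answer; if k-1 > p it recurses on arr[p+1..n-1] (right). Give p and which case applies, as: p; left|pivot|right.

5; left

pivot=2, i=-1
j=0: 2≤2, i=0, swap(0,0) ⇒ 2 3 2 3 2 3 2 2 2
j=1: 3>2, skip
j=2: 2≤2, i=1, swap(1,2) ⇒ 2 2 3 3 2 3 2 2 2
j=3: 3>2, skip
j=4: 2≤2, i=2, swap(2,4) ⇒ 2 2 2 3 3 3 2 2 2
j=5: 3>2, skip
j=6: 2≤2, i=3, swap(3,6) ⇒ 2 2 2 2 3 3 3 2 2
j=7: 2≤2, i=4, swap(4,7) ⇒ 2 2 2 2 2 3 3 3 2
swap(5,8) ⇒ 2 2 2 2 2 2 3 3 3; return 5
p = 5; k-1 = 1 < 5 ⇒ left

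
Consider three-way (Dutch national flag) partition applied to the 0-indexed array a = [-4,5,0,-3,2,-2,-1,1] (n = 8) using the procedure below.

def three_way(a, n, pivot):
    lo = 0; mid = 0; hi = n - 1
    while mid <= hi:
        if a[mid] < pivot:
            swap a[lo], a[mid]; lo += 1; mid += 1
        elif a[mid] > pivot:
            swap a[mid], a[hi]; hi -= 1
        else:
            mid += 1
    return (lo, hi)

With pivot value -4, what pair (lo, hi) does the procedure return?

(0, 0)

pivot = -4; lo=0, mid=0, hi=7
a[mid]=-4=-4: mid=1
a[mid]=5>-4: swap a[1],a[7]; hi=6 → [-4,1,0,-3,2,-2,-1,5]
a[mid]=1>-4: swap a[1],a[6]; hi=5 → [-4,-1,0,-3,2,-2,1,5]
a[mid]=-1>-4: swap a[1],a[5]; hi=4 → [-4,-2,0,-3,2,-1,1,5]
a[mid]=-2>-4: swap a[1],a[4]; hi=3 → [-4,2,0,-3,-2,-1,1,5]
a[mid]=2>-4: swap a[1],a[3]; hi=2 → [-4,-3,0,2,-2,-1,1,5]
a[mid]=-3>-4: swap a[1],a[2]; hi=1 → [-4,0,-3,2,-2,-1,1,5]
a[mid]=0>-4: swap a[1],a[1]; hi=0 → [-4,0,-3,2,-2,-1,1,5]
end: lo=0, hi=0; a = [-4,0,-3,2,-2,-1,1,5]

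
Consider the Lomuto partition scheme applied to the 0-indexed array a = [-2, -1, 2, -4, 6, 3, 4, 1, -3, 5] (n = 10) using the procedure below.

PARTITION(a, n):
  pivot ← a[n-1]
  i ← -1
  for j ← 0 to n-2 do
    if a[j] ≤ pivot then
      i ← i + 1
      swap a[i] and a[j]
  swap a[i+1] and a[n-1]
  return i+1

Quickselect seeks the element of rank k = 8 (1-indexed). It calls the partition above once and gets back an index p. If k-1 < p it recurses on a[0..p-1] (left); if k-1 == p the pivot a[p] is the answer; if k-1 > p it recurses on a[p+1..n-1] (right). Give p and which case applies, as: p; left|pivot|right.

8; left

pivot=5, i=-1
j=0: -2≤5, i=0, swap(0,0) ⇒ [-2, -1, 2, -4, 6, 3, 4, 1, -3, 5]
j=1: -1≤5, i=1, swap(1,1) ⇒ [-2, -1, 2, -4, 6, 3, 4, 1, -3, 5]
j=2: 2≤5, i=2, swap(2,2) ⇒ [-2, -1, 2, -4, 6, 3, 4, 1, -3, 5]
j=3: -4≤5, i=3, swap(3,3) ⇒ [-2, -1, 2, -4, 6, 3, 4, 1, -3, 5]
j=4: 6>5, skip
j=5: 3≤5, i=4, swap(4,5) ⇒ [-2, -1, 2, -4, 3, 6, 4, 1, -3, 5]
j=6: 4≤5, i=5, swap(5,6) ⇒ [-2, -1, 2, -4, 3, 4, 6, 1, -3, 5]
j=7: 1≤5, i=6, swap(6,7) ⇒ [-2, -1, 2, -4, 3, 4, 1, 6, -3, 5]
j=8: -3≤5, i=7, swap(7,8) ⇒ [-2, -1, 2, -4, 3, 4, 1, -3, 6, 5]
swap(8,9) ⇒ [-2, -1, 2, -4, 3, 4, 1, -3, 5, 6]; return 8
p = 8; k-1 = 7 < 8 ⇒ left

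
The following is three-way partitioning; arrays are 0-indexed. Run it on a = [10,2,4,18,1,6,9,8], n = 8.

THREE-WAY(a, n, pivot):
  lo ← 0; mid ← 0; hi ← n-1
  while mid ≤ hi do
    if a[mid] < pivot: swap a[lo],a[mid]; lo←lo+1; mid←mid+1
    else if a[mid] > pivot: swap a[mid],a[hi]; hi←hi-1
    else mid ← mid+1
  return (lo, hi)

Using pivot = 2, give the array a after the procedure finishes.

pivot = 2; lo=0, mid=0, hi=7
a[mid]=10>2: swap a[0],a[7]; hi=6 → [8,2,4,18,1,6,9,10]
a[mid]=8>2: swap a[0],a[6]; hi=5 → [9,2,4,18,1,6,8,10]
a[mid]=9>2: swap a[0],a[5]; hi=4 → [6,2,4,18,1,9,8,10]
a[mid]=6>2: swap a[0],a[4]; hi=3 → [1,2,4,18,6,9,8,10]
a[mid]=1<2: swap a[0],a[0]; lo=1,mid=1 → [1,2,4,18,6,9,8,10]
a[mid]=2=2: mid=2
a[mid]=4>2: swap a[2],a[3]; hi=2 → [1,2,18,4,6,9,8,10]
a[mid]=18>2: swap a[2],a[2]; hi=1 → [1,2,18,4,6,9,8,10]
end: lo=1, hi=1; a = [1,2,18,4,6,9,8,10]

[1,2,18,4,6,9,8,10]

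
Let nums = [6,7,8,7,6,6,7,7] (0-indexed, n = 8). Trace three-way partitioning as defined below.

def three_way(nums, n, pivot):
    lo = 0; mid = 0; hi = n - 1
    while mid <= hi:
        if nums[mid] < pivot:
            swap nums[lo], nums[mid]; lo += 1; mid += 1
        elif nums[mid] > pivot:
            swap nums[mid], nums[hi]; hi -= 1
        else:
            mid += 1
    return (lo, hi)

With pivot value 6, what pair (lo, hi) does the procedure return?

(0, 2)

lo=0 mid=0 hi=7
6=6: mid=1
7>6: swap(1,7), hi=6 ⇒ [6,7,8,7,6,6,7,7]
7>6: swap(1,6), hi=5 ⇒ [6,7,8,7,6,6,7,7]
7>6: swap(1,5), hi=4 ⇒ [6,6,8,7,6,7,7,7]
6=6: mid=2
8>6: swap(2,4), hi=3 ⇒ [6,6,6,7,8,7,7,7]
6=6: mid=3
7>6: swap(3,3), hi=2 ⇒ [6,6,6,7,8,7,7,7]
done. lo=0 hi=2; nums=[6,6,6,7,8,7,7,7]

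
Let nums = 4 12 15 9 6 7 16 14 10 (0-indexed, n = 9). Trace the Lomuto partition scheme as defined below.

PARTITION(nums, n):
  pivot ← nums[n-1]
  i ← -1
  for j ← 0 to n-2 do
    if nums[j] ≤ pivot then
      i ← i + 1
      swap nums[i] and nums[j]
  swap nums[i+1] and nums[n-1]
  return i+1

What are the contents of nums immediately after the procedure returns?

pivot=10, i=-1
j=0: 4≤10, i=0, swap(0,0) ⇒ 4 12 15 9 6 7 16 14 10
j=1: 12>10, skip
j=2: 15>10, skip
j=3: 9≤10, i=1, swap(1,3) ⇒ 4 9 15 12 6 7 16 14 10
j=4: 6≤10, i=2, swap(2,4) ⇒ 4 9 6 12 15 7 16 14 10
j=5: 7≤10, i=3, swap(3,5) ⇒ 4 9 6 7 15 12 16 14 10
j=6: 16>10, skip
j=7: 14>10, skip
swap(4,8) ⇒ 4 9 6 7 10 12 16 14 15; return 4

4 9 6 7 10 12 16 14 15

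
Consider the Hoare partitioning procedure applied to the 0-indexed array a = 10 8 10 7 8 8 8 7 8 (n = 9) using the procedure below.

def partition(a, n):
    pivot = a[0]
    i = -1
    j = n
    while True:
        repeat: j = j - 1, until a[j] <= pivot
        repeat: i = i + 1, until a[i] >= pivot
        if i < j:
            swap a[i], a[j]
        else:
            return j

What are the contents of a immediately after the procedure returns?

pivot = a[0] = 10; i = -1, j = 9
j→8 (a[8]=8≤10), i→0 (a[0]=10≥10); i<j, swap → 8 8 10 7 8 8 8 7 10
j→7 (a[7]=7≤10), i→2 (a[2]=10≥10); i<j, swap → 8 8 7 7 8 8 8 10 10
j→6, i→7; i≥j, return j=6. a = 8 8 7 7 8 8 8 10 10

8 8 7 7 8 8 8 10 10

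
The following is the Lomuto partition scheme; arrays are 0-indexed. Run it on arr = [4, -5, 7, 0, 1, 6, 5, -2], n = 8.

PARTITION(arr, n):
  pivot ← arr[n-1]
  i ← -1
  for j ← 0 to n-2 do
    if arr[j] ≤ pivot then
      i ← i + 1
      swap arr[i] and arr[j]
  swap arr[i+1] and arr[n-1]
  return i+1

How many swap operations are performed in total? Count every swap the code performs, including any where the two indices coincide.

pivot=-2, i=-1
j=0: 4>-2, skip
j=1: -5≤-2, i=0, swap(0,1) ⇒ [-5, 4, 7, 0, 1, 6, 5, -2]
j=2: 7>-2, skip
j=3: 0>-2, skip
j=4: 1>-2, skip
j=5: 6>-2, skip
j=6: 5>-2, skip
swap(1,7) ⇒ [-5, -2, 7, 0, 1, 6, 5, 4]; return 1

2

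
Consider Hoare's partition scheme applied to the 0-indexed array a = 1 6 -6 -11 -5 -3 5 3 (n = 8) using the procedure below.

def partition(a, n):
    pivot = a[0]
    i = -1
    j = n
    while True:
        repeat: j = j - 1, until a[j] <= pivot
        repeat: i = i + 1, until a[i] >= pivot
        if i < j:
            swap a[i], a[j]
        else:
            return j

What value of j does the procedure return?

3

pivot = a[0] = 1; i = -1, j = 8
j→5 (a[5]=-3≤1), i→0 (a[0]=1≥1); i<j, swap → -3 6 -6 -11 -5 1 5 3
j→4 (a[4]=-5≤1), i→1 (a[1]=6≥1); i<j, swap → -3 -5 -6 -11 6 1 5 3
j→3, i→4; i≥j, return j=3. a = -3 -5 -6 -11 6 1 5 3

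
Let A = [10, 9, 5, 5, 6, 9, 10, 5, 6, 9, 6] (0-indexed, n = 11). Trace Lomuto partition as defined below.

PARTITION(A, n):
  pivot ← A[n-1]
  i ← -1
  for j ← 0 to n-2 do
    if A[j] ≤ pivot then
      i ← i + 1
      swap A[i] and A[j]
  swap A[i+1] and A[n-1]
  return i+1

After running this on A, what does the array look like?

[5, 5, 6, 5, 6, 6, 10, 9, 10, 9, 9]

pivot = A[10] = 6; i = -1
j=0: A[0]=10 > 6 → no swap
j=1: A[1]=9 > 6 → no swap
j=2: A[2]=5 ≤ 6 → i=0, swap A[0],A[2] → [5, 9, 10, 5, 6, 9, 10, 5, 6, 9, 6]
j=3: A[3]=5 ≤ 6 → i=1, swap A[1],A[3] → [5, 5, 10, 9, 6, 9, 10, 5, 6, 9, 6]
j=4: A[4]=6 ≤ 6 → i=2, swap A[2],A[4] → [5, 5, 6, 9, 10, 9, 10, 5, 6, 9, 6]
j=5: A[5]=9 > 6 → no swap
j=6: A[6]=10 > 6 → no swap
j=7: A[7]=5 ≤ 6 → i=3, swap A[3],A[7] → [5, 5, 6, 5, 10, 9, 10, 9, 6, 9, 6]
j=8: A[8]=6 ≤ 6 → i=4, swap A[4],A[8] → [5, 5, 6, 5, 6, 9, 10, 9, 10, 9, 6]
j=9: A[9]=9 > 6 → no swap
final swap A[5],A[10] → [5, 5, 6, 5, 6, 6, 10, 9, 10, 9, 9]; return 5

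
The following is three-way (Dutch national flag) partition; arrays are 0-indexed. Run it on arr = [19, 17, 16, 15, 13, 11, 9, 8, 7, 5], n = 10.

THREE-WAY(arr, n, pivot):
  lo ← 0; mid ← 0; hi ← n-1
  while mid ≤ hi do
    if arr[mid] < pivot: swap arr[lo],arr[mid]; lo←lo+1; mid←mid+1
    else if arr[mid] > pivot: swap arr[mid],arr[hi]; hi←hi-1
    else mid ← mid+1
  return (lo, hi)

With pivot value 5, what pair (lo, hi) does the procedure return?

(0, 0)

lo=0 mid=0 hi=9
19>5: swap(0,9), hi=8 ⇒ [5, 17, 16, 15, 13, 11, 9, 8, 7, 19]
5=5: mid=1
17>5: swap(1,8), hi=7 ⇒ [5, 7, 16, 15, 13, 11, 9, 8, 17, 19]
7>5: swap(1,7), hi=6 ⇒ [5, 8, 16, 15, 13, 11, 9, 7, 17, 19]
8>5: swap(1,6), hi=5 ⇒ [5, 9, 16, 15, 13, 11, 8, 7, 17, 19]
9>5: swap(1,5), hi=4 ⇒ [5, 11, 16, 15, 13, 9, 8, 7, 17, 19]
11>5: swap(1,4), hi=3 ⇒ [5, 13, 16, 15, 11, 9, 8, 7, 17, 19]
13>5: swap(1,3), hi=2 ⇒ [5, 15, 16, 13, 11, 9, 8, 7, 17, 19]
15>5: swap(1,2), hi=1 ⇒ [5, 16, 15, 13, 11, 9, 8, 7, 17, 19]
16>5: swap(1,1), hi=0 ⇒ [5, 16, 15, 13, 11, 9, 8, 7, 17, 19]
done. lo=0 hi=0; arr=[5, 16, 15, 13, 11, 9, 8, 7, 17, 19]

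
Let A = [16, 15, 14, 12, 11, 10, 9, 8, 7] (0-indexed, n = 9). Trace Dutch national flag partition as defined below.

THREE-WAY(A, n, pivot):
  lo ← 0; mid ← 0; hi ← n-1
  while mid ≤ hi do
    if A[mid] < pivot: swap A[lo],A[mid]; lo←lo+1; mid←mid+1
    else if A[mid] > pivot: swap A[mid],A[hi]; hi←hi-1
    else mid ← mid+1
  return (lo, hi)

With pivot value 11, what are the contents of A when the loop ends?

pivot = 11; lo=0, mid=0, hi=8
A[mid]=16>11: swap A[0],A[8]; hi=7 → [7, 15, 14, 12, 11, 10, 9, 8, 16]
A[mid]=7<11: swap A[0],A[0]; lo=1,mid=1 → [7, 15, 14, 12, 11, 10, 9, 8, 16]
A[mid]=15>11: swap A[1],A[7]; hi=6 → [7, 8, 14, 12, 11, 10, 9, 15, 16]
A[mid]=8<11: swap A[1],A[1]; lo=2,mid=2 → [7, 8, 14, 12, 11, 10, 9, 15, 16]
A[mid]=14>11: swap A[2],A[6]; hi=5 → [7, 8, 9, 12, 11, 10, 14, 15, 16]
A[mid]=9<11: swap A[2],A[2]; lo=3,mid=3 → [7, 8, 9, 12, 11, 10, 14, 15, 16]
A[mid]=12>11: swap A[3],A[5]; hi=4 → [7, 8, 9, 10, 11, 12, 14, 15, 16]
A[mid]=10<11: swap A[3],A[3]; lo=4,mid=4 → [7, 8, 9, 10, 11, 12, 14, 15, 16]
A[mid]=11=11: mid=5
end: lo=4, hi=4; A = [7, 8, 9, 10, 11, 12, 14, 15, 16]

[7, 8, 9, 10, 11, 12, 14, 15, 16]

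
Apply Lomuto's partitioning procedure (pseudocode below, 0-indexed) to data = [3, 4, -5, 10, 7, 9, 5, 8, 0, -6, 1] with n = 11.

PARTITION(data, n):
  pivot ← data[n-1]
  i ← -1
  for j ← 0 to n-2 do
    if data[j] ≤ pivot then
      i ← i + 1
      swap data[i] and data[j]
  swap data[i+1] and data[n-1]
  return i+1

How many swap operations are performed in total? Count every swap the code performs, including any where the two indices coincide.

4

pivot = data[10] = 1; i = -1
j=0: data[0]=3 > 1 → no swap
j=1: data[1]=4 > 1 → no swap
j=2: data[2]=-5 ≤ 1 → i=0, swap data[0],data[2] → [-5, 4, 3, 10, 7, 9, 5, 8, 0, -6, 1]
j=3: data[3]=10 > 1 → no swap
j=4: data[4]=7 > 1 → no swap
j=5: data[5]=9 > 1 → no swap
j=6: data[6]=5 > 1 → no swap
j=7: data[7]=8 > 1 → no swap
j=8: data[8]=0 ≤ 1 → i=1, swap data[1],data[8] → [-5, 0, 3, 10, 7, 9, 5, 8, 4, -6, 1]
j=9: data[9]=-6 ≤ 1 → i=2, swap data[2],data[9] → [-5, 0, -6, 10, 7, 9, 5, 8, 4, 3, 1]
final swap data[3],data[10] → [-5, 0, -6, 1, 7, 9, 5, 8, 4, 3, 10]; return 3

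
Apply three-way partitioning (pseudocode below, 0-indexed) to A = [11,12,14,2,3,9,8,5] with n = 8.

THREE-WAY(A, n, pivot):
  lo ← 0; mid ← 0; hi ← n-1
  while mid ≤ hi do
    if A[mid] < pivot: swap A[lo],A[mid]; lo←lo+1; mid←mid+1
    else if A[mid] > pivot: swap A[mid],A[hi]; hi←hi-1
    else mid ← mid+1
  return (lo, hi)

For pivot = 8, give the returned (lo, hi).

pivot = 8; lo=0, mid=0, hi=7
A[mid]=11>8: swap A[0],A[7]; hi=6 → [5,12,14,2,3,9,8,11]
A[mid]=5<8: swap A[0],A[0]; lo=1,mid=1 → [5,12,14,2,3,9,8,11]
A[mid]=12>8: swap A[1],A[6]; hi=5 → [5,8,14,2,3,9,12,11]
A[mid]=8=8: mid=2
A[mid]=14>8: swap A[2],A[5]; hi=4 → [5,8,9,2,3,14,12,11]
A[mid]=9>8: swap A[2],A[4]; hi=3 → [5,8,3,2,9,14,12,11]
A[mid]=3<8: swap A[1],A[2]; lo=2,mid=3 → [5,3,8,2,9,14,12,11]
A[mid]=2<8: swap A[2],A[3]; lo=3,mid=4 → [5,3,2,8,9,14,12,11]
end: lo=3, hi=3; A = [5,3,2,8,9,14,12,11]

(3, 3)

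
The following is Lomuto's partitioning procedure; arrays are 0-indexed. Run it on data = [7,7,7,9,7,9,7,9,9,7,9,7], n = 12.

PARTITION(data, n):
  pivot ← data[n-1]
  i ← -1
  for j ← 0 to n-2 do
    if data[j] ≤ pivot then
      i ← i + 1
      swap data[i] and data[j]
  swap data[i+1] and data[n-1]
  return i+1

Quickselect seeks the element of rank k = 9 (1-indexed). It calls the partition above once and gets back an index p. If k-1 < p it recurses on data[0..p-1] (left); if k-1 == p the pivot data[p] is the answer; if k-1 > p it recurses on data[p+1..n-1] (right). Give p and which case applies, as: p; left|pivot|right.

pivot=7, i=-1
j=0: 7≤7, i=0, swap(0,0) ⇒ [7,7,7,9,7,9,7,9,9,7,9,7]
j=1: 7≤7, i=1, swap(1,1) ⇒ [7,7,7,9,7,9,7,9,9,7,9,7]
j=2: 7≤7, i=2, swap(2,2) ⇒ [7,7,7,9,7,9,7,9,9,7,9,7]
j=3: 9>7, skip
j=4: 7≤7, i=3, swap(3,4) ⇒ [7,7,7,7,9,9,7,9,9,7,9,7]
j=5: 9>7, skip
j=6: 7≤7, i=4, swap(4,6) ⇒ [7,7,7,7,7,9,9,9,9,7,9,7]
j=7: 9>7, skip
j=8: 9>7, skip
j=9: 7≤7, i=5, swap(5,9) ⇒ [7,7,7,7,7,7,9,9,9,9,9,7]
j=10: 9>7, skip
swap(6,11) ⇒ [7,7,7,7,7,7,7,9,9,9,9,9]; return 6
p = 6; k-1 = 8 > 6 ⇒ right

6; right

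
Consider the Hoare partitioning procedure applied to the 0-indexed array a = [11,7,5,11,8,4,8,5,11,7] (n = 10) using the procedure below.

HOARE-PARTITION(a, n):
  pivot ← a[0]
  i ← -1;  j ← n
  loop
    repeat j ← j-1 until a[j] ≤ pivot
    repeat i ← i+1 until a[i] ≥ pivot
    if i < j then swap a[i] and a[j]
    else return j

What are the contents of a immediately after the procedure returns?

pivot = a[0] = 11; i = -1, j = 10
j→9 (a[9]=7≤11), i→0 (a[0]=11≥11); i<j, swap → [7,7,5,11,8,4,8,5,11,11]
j→8 (a[8]=11≤11), i→3 (a[3]=11≥11); i<j, swap → [7,7,5,11,8,4,8,5,11,11]
j→7, i→8; i≥j, return j=7. a = [7,7,5,11,8,4,8,5,11,11]

[7,7,5,11,8,4,8,5,11,11]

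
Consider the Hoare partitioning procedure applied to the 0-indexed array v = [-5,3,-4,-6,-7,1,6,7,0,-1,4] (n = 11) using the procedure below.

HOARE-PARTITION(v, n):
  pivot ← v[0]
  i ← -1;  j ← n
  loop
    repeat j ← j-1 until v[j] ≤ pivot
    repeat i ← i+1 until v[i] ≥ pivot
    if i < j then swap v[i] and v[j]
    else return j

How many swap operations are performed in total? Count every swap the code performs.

pivot = v[0] = -5; i = -1, j = 11
j→4 (v[4]=-7≤-5), i→0 (v[0]=-5≥-5); i<j, swap → [-7,3,-4,-6,-5,1,6,7,0,-1,4]
j→3 (v[3]=-6≤-5), i→1 (v[1]=3≥-5); i<j, swap → [-7,-6,-4,3,-5,1,6,7,0,-1,4]
j→1, i→2; i≥j, return j=1. v = [-7,-6,-4,3,-5,1,6,7,0,-1,4]

2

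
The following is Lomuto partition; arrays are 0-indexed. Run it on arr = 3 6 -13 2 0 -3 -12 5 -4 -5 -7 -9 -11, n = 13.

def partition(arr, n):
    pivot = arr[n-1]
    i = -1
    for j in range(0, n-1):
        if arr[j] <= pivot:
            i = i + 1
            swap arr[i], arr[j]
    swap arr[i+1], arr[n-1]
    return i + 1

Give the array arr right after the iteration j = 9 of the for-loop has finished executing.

-13 -12 3 2 0 -3 6 5 -4 -5 -7 -9 -11

pivot = arr[12] = -11; i = -1
j=0: arr[0]=3 > -11 → no swap
j=1: arr[1]=6 > -11 → no swap
j=2: arr[2]=-13 ≤ -11 → i=0, swap arr[0],arr[2] → -13 6 3 2 0 -3 -12 5 -4 -5 -7 -9 -11
j=3: arr[3]=2 > -11 → no swap
j=4: arr[4]=0 > -11 → no swap
j=5: arr[5]=-3 > -11 → no swap
j=6: arr[6]=-12 ≤ -11 → i=1, swap arr[1],arr[6] → -13 -12 3 2 0 -3 6 5 -4 -5 -7 -9 -11
j=7: arr[7]=5 > -11 → no swap
j=8: arr[8]=-4 > -11 → no swap
j=9: arr[9]=-5 > -11 → no swap
(after j=9) arr = -13 -12 3 2 0 -3 6 5 -4 -5 -7 -9 -11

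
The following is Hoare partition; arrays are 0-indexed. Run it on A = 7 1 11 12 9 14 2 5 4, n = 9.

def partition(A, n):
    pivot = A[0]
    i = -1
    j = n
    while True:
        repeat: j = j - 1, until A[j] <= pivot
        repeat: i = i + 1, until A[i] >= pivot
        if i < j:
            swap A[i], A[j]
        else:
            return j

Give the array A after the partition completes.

4 1 5 2 9 14 12 11 7

pivot = A[0] = 7; i = -1, j = 9
j→8 (A[8]=4≤7), i→0 (A[0]=7≥7); i<j, swap → 4 1 11 12 9 14 2 5 7
j→7 (A[7]=5≤7), i→2 (A[2]=11≥7); i<j, swap → 4 1 5 12 9 14 2 11 7
j→6 (A[6]=2≤7), i→3 (A[3]=12≥7); i<j, swap → 4 1 5 2 9 14 12 11 7
j→3, i→4; i≥j, return j=3. A = 4 1 5 2 9 14 12 11 7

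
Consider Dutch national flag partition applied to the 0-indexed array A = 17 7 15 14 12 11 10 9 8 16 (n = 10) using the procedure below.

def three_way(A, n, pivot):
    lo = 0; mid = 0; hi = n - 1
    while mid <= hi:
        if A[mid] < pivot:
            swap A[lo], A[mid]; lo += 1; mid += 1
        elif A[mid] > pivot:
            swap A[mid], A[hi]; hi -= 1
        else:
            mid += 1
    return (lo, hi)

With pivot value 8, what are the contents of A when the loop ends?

7 8 14 12 11 10 9 15 16 17

lo=0 mid=0 hi=9
17>8: swap(0,9), hi=8 ⇒ 16 7 15 14 12 11 10 9 8 17
16>8: swap(0,8), hi=7 ⇒ 8 7 15 14 12 11 10 9 16 17
8=8: mid=1
7<8: swap(0,1), lo=1 mid=2 ⇒ 7 8 15 14 12 11 10 9 16 17
15>8: swap(2,7), hi=6 ⇒ 7 8 9 14 12 11 10 15 16 17
9>8: swap(2,6), hi=5 ⇒ 7 8 10 14 12 11 9 15 16 17
10>8: swap(2,5), hi=4 ⇒ 7 8 11 14 12 10 9 15 16 17
11>8: swap(2,4), hi=3 ⇒ 7 8 12 14 11 10 9 15 16 17
12>8: swap(2,3), hi=2 ⇒ 7 8 14 12 11 10 9 15 16 17
14>8: swap(2,2), hi=1 ⇒ 7 8 14 12 11 10 9 15 16 17
done. lo=1 hi=1; A=7 8 14 12 11 10 9 15 16 17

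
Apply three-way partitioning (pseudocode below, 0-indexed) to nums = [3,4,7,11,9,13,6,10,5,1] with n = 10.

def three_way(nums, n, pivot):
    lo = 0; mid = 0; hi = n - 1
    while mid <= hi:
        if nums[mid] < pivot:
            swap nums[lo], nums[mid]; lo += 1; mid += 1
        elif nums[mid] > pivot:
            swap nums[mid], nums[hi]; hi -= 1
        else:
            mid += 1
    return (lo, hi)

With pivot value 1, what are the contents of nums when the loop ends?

[1,7,11,9,13,6,10,5,4,3]

lo=0 mid=0 hi=9
3>1: swap(0,9), hi=8 ⇒ [1,4,7,11,9,13,6,10,5,3]
1=1: mid=1
4>1: swap(1,8), hi=7 ⇒ [1,5,7,11,9,13,6,10,4,3]
5>1: swap(1,7), hi=6 ⇒ [1,10,7,11,9,13,6,5,4,3]
10>1: swap(1,6), hi=5 ⇒ [1,6,7,11,9,13,10,5,4,3]
6>1: swap(1,5), hi=4 ⇒ [1,13,7,11,9,6,10,5,4,3]
13>1: swap(1,4), hi=3 ⇒ [1,9,7,11,13,6,10,5,4,3]
9>1: swap(1,3), hi=2 ⇒ [1,11,7,9,13,6,10,5,4,3]
11>1: swap(1,2), hi=1 ⇒ [1,7,11,9,13,6,10,5,4,3]
7>1: swap(1,1), hi=0 ⇒ [1,7,11,9,13,6,10,5,4,3]
done. lo=0 hi=0; nums=[1,7,11,9,13,6,10,5,4,3]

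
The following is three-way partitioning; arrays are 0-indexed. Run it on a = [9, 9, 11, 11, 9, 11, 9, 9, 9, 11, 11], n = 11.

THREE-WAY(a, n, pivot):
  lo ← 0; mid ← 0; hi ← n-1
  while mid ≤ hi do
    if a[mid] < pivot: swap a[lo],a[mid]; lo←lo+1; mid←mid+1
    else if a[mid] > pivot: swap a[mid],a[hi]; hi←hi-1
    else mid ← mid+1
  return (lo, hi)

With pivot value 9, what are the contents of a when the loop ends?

pivot = 9; lo=0, mid=0, hi=10
a[mid]=9=9: mid=1
a[mid]=9=9: mid=2
a[mid]=11>9: swap a[2],a[10]; hi=9 → [9, 9, 11, 11, 9, 11, 9, 9, 9, 11, 11]
a[mid]=11>9: swap a[2],a[9]; hi=8 → [9, 9, 11, 11, 9, 11, 9, 9, 9, 11, 11]
a[mid]=11>9: swap a[2],a[8]; hi=7 → [9, 9, 9, 11, 9, 11, 9, 9, 11, 11, 11]
a[mid]=9=9: mid=3
a[mid]=11>9: swap a[3],a[7]; hi=6 → [9, 9, 9, 9, 9, 11, 9, 11, 11, 11, 11]
a[mid]=9=9: mid=4
a[mid]=9=9: mid=5
a[mid]=11>9: swap a[5],a[6]; hi=5 → [9, 9, 9, 9, 9, 9, 11, 11, 11, 11, 11]
a[mid]=9=9: mid=6
end: lo=0, hi=5; a = [9, 9, 9, 9, 9, 9, 11, 11, 11, 11, 11]

[9, 9, 9, 9, 9, 9, 11, 11, 11, 11, 11]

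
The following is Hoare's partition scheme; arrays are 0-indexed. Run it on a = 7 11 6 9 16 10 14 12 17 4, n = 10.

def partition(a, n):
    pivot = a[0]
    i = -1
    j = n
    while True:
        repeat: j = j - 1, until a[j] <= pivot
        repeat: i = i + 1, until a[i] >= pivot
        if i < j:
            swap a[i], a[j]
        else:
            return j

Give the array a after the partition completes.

4 6 11 9 16 10 14 12 17 7

pivot = a[0] = 7; i = -1, j = 10
j→9 (a[9]=4≤7), i→0 (a[0]=7≥7); i<j, swap → 4 11 6 9 16 10 14 12 17 7
j→2 (a[2]=6≤7), i→1 (a[1]=11≥7); i<j, swap → 4 6 11 9 16 10 14 12 17 7
j→1, i→2; i≥j, return j=1. a = 4 6 11 9 16 10 14 12 17 7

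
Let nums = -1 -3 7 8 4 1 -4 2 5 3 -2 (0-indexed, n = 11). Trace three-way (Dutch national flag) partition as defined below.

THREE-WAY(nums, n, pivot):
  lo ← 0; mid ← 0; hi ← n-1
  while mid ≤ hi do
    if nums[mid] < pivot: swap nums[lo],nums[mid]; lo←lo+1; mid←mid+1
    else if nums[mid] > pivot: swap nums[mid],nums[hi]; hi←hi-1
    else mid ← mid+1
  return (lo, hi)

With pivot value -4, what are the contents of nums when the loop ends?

pivot = -4; lo=0, mid=0, hi=10
nums[mid]=-1>-4: swap nums[0],nums[10]; hi=9 → -2 -3 7 8 4 1 -4 2 5 3 -1
nums[mid]=-2>-4: swap nums[0],nums[9]; hi=8 → 3 -3 7 8 4 1 -4 2 5 -2 -1
nums[mid]=3>-4: swap nums[0],nums[8]; hi=7 → 5 -3 7 8 4 1 -4 2 3 -2 -1
nums[mid]=5>-4: swap nums[0],nums[7]; hi=6 → 2 -3 7 8 4 1 -4 5 3 -2 -1
nums[mid]=2>-4: swap nums[0],nums[6]; hi=5 → -4 -3 7 8 4 1 2 5 3 -2 -1
nums[mid]=-4=-4: mid=1
nums[mid]=-3>-4: swap nums[1],nums[5]; hi=4 → -4 1 7 8 4 -3 2 5 3 -2 -1
nums[mid]=1>-4: swap nums[1],nums[4]; hi=3 → -4 4 7 8 1 -3 2 5 3 -2 -1
nums[mid]=4>-4: swap nums[1],nums[3]; hi=2 → -4 8 7 4 1 -3 2 5 3 -2 -1
nums[mid]=8>-4: swap nums[1],nums[2]; hi=1 → -4 7 8 4 1 -3 2 5 3 -2 -1
nums[mid]=7>-4: swap nums[1],nums[1]; hi=0 → -4 7 8 4 1 -3 2 5 3 -2 -1
end: lo=0, hi=0; nums = -4 7 8 4 1 -3 2 5 3 -2 -1

-4 7 8 4 1 -3 2 5 3 -2 -1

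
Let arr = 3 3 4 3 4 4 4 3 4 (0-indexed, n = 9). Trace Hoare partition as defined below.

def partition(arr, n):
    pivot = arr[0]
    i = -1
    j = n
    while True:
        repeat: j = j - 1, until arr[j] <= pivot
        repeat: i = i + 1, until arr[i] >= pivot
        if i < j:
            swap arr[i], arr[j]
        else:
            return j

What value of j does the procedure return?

1

pivot = arr[0] = 3; i = -1, j = 9
j→7 (arr[7]=3≤3), i→0 (arr[0]=3≥3); i<j, swap → 3 3 4 3 4 4 4 3 4
j→3 (arr[3]=3≤3), i→1 (arr[1]=3≥3); i<j, swap → 3 3 4 3 4 4 4 3 4
j→1, i→2; i≥j, return j=1. arr = 3 3 4 3 4 4 4 3 4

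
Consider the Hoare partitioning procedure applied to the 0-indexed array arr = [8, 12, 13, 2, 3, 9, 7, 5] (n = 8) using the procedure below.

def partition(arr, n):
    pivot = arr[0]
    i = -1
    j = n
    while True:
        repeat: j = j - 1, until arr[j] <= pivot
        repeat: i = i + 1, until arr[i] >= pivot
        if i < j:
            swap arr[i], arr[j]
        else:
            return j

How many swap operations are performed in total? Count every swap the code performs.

pivot = arr[0] = 8; i = -1, j = 8
j→7 (arr[7]=5≤8), i→0 (arr[0]=8≥8); i<j, swap → [5, 12, 13, 2, 3, 9, 7, 8]
j→6 (arr[6]=7≤8), i→1 (arr[1]=12≥8); i<j, swap → [5, 7, 13, 2, 3, 9, 12, 8]
j→4 (arr[4]=3≤8), i→2 (arr[2]=13≥8); i<j, swap → [5, 7, 3, 2, 13, 9, 12, 8]
j→3, i→4; i≥j, return j=3. arr = [5, 7, 3, 2, 13, 9, 12, 8]

3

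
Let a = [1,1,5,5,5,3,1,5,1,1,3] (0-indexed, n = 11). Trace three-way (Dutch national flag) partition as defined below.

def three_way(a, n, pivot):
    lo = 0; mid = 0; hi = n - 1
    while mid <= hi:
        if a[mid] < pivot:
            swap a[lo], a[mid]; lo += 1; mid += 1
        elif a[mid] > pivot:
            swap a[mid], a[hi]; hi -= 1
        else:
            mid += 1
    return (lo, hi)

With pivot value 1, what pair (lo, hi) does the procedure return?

(0, 4)

lo=0 mid=0 hi=10
1=1: mid=1
1=1: mid=2
5>1: swap(2,10), hi=9 ⇒ [1,1,3,5,5,3,1,5,1,1,5]
3>1: swap(2,9), hi=8 ⇒ [1,1,1,5,5,3,1,5,1,3,5]
1=1: mid=3
5>1: swap(3,8), hi=7 ⇒ [1,1,1,1,5,3,1,5,5,3,5]
1=1: mid=4
5>1: swap(4,7), hi=6 ⇒ [1,1,1,1,5,3,1,5,5,3,5]
5>1: swap(4,6), hi=5 ⇒ [1,1,1,1,1,3,5,5,5,3,5]
1=1: mid=5
3>1: swap(5,5), hi=4 ⇒ [1,1,1,1,1,3,5,5,5,3,5]
done. lo=0 hi=4; a=[1,1,1,1,1,3,5,5,5,3,5]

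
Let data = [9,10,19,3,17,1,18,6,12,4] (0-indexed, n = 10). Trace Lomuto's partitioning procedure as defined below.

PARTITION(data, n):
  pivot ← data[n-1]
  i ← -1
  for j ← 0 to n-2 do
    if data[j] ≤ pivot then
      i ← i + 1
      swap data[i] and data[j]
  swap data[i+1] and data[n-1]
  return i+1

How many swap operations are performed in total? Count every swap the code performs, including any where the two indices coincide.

3

pivot = data[9] = 4; i = -1
j=0: data[0]=9 > 4 → no swap
j=1: data[1]=10 > 4 → no swap
j=2: data[2]=19 > 4 → no swap
j=3: data[3]=3 ≤ 4 → i=0, swap data[0],data[3] → [3,10,19,9,17,1,18,6,12,4]
j=4: data[4]=17 > 4 → no swap
j=5: data[5]=1 ≤ 4 → i=1, swap data[1],data[5] → [3,1,19,9,17,10,18,6,12,4]
j=6: data[6]=18 > 4 → no swap
j=7: data[7]=6 > 4 → no swap
j=8: data[8]=12 > 4 → no swap
final swap data[2],data[9] → [3,1,4,9,17,10,18,6,12,19]; return 2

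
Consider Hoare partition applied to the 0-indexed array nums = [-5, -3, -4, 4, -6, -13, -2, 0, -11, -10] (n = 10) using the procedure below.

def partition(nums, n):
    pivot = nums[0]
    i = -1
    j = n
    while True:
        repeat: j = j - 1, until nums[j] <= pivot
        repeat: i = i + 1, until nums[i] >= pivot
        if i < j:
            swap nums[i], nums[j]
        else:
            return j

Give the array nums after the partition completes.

[-10, -11, -13, -6, 4, -4, -2, 0, -3, -5]

pivot = nums[0] = -5; i = -1, j = 10
j→9 (nums[9]=-10≤-5), i→0 (nums[0]=-5≥-5); i<j, swap → [-10, -3, -4, 4, -6, -13, -2, 0, -11, -5]
j→8 (nums[8]=-11≤-5), i→1 (nums[1]=-3≥-5); i<j, swap → [-10, -11, -4, 4, -6, -13, -2, 0, -3, -5]
j→5 (nums[5]=-13≤-5), i→2 (nums[2]=-4≥-5); i<j, swap → [-10, -11, -13, 4, -6, -4, -2, 0, -3, -5]
j→4 (nums[4]=-6≤-5), i→3 (nums[3]=4≥-5); i<j, swap → [-10, -11, -13, -6, 4, -4, -2, 0, -3, -5]
j→3, i→4; i≥j, return j=3. nums = [-10, -11, -13, -6, 4, -4, -2, 0, -3, -5]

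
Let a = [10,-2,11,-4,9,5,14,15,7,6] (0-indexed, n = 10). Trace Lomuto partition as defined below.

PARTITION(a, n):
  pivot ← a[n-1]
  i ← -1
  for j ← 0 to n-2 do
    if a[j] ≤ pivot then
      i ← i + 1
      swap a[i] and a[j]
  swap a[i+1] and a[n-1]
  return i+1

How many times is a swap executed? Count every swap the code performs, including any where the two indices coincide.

4

pivot = a[9] = 6; i = -1
j=0: a[0]=10 > 6 → no swap
j=1: a[1]=-2 ≤ 6 → i=0, swap a[0],a[1] → [-2,10,11,-4,9,5,14,15,7,6]
j=2: a[2]=11 > 6 → no swap
j=3: a[3]=-4 ≤ 6 → i=1, swap a[1],a[3] → [-2,-4,11,10,9,5,14,15,7,6]
j=4: a[4]=9 > 6 → no swap
j=5: a[5]=5 ≤ 6 → i=2, swap a[2],a[5] → [-2,-4,5,10,9,11,14,15,7,6]
j=6: a[6]=14 > 6 → no swap
j=7: a[7]=15 > 6 → no swap
j=8: a[8]=7 > 6 → no swap
final swap a[3],a[9] → [-2,-4,5,6,9,11,14,15,7,10]; return 3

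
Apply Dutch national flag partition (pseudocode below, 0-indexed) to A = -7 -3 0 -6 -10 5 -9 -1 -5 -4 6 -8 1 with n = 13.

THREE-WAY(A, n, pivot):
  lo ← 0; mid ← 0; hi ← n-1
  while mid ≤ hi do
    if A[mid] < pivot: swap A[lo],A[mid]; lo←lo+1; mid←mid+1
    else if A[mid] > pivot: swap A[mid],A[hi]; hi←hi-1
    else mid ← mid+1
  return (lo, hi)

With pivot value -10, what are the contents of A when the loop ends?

-10 0 -6 -3 5 -9 -1 -5 -4 6 -8 1 -7

lo=0 mid=0 hi=12
-7>-10: swap(0,12), hi=11 ⇒ 1 -3 0 -6 -10 5 -9 -1 -5 -4 6 -8 -7
1>-10: swap(0,11), hi=10 ⇒ -8 -3 0 -6 -10 5 -9 -1 -5 -4 6 1 -7
-8>-10: swap(0,10), hi=9 ⇒ 6 -3 0 -6 -10 5 -9 -1 -5 -4 -8 1 -7
6>-10: swap(0,9), hi=8 ⇒ -4 -3 0 -6 -10 5 -9 -1 -5 6 -8 1 -7
-4>-10: swap(0,8), hi=7 ⇒ -5 -3 0 -6 -10 5 -9 -1 -4 6 -8 1 -7
-5>-10: swap(0,7), hi=6 ⇒ -1 -3 0 -6 -10 5 -9 -5 -4 6 -8 1 -7
-1>-10: swap(0,6), hi=5 ⇒ -9 -3 0 -6 -10 5 -1 -5 -4 6 -8 1 -7
-9>-10: swap(0,5), hi=4 ⇒ 5 -3 0 -6 -10 -9 -1 -5 -4 6 -8 1 -7
5>-10: swap(0,4), hi=3 ⇒ -10 -3 0 -6 5 -9 -1 -5 -4 6 -8 1 -7
-10=-10: mid=1
-3>-10: swap(1,3), hi=2 ⇒ -10 -6 0 -3 5 -9 -1 -5 -4 6 -8 1 -7
-6>-10: swap(1,2), hi=1 ⇒ -10 0 -6 -3 5 -9 -1 -5 -4 6 -8 1 -7
0>-10: swap(1,1), hi=0 ⇒ -10 0 -6 -3 5 -9 -1 -5 -4 6 -8 1 -7
done. lo=0 hi=0; A=-10 0 -6 -3 5 -9 -1 -5 -4 6 -8 1 -7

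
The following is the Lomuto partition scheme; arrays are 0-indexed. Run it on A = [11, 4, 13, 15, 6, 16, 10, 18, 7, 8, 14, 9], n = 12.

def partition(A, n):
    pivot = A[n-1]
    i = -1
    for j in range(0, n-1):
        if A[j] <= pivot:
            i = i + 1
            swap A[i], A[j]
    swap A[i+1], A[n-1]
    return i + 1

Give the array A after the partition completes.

[4, 6, 7, 8, 9, 16, 10, 18, 13, 15, 14, 11]

pivot = A[11] = 9; i = -1
j=0: A[0]=11 > 9 → no swap
j=1: A[1]=4 ≤ 9 → i=0, swap A[0],A[1] → [4, 11, 13, 15, 6, 16, 10, 18, 7, 8, 14, 9]
j=2: A[2]=13 > 9 → no swap
j=3: A[3]=15 > 9 → no swap
j=4: A[4]=6 ≤ 9 → i=1, swap A[1],A[4] → [4, 6, 13, 15, 11, 16, 10, 18, 7, 8, 14, 9]
j=5: A[5]=16 > 9 → no swap
j=6: A[6]=10 > 9 → no swap
j=7: A[7]=18 > 9 → no swap
j=8: A[8]=7 ≤ 9 → i=2, swap A[2],A[8] → [4, 6, 7, 15, 11, 16, 10, 18, 13, 8, 14, 9]
j=9: A[9]=8 ≤ 9 → i=3, swap A[3],A[9] → [4, 6, 7, 8, 11, 16, 10, 18, 13, 15, 14, 9]
j=10: A[10]=14 > 9 → no swap
final swap A[4],A[11] → [4, 6, 7, 8, 9, 16, 10, 18, 13, 15, 14, 11]; return 4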